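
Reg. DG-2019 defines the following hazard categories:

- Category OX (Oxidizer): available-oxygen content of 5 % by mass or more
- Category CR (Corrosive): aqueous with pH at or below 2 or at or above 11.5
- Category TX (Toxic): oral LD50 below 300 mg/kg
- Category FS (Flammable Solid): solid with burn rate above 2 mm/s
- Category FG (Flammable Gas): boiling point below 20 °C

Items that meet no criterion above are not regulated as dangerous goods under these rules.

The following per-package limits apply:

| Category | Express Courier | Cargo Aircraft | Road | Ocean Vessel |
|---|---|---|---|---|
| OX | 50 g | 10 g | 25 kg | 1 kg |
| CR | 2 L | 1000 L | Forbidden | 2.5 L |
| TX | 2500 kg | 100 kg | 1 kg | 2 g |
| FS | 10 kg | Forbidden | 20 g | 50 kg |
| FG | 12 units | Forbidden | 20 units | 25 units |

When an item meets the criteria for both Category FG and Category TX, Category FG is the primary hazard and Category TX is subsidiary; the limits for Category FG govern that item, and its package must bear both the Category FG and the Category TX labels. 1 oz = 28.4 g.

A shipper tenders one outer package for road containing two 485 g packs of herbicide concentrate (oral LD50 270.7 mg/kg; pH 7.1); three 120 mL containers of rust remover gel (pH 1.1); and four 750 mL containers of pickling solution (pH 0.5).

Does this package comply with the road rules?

No

With oral LD50 270.7 mg/kg (< 300 mg/kg), the herbicide concentrate falls in Category TX.
The rust remover gel has pH 1.1, which is ≤ 2, so it is Category CR (Corrosive).
The pickling solution has pH 0.5, which is ≤ 2, so it is Category CR (Corrosive).
Total Category CR: (three 120 mL containers = 360 mL) + (four 750 mL containers = 3 L) = 3.36 L.
Category CR is Forbidden by road.
Category TX quantity: two 485 g packs = 970 g.
That is within the Category TX road limit of 1 kg.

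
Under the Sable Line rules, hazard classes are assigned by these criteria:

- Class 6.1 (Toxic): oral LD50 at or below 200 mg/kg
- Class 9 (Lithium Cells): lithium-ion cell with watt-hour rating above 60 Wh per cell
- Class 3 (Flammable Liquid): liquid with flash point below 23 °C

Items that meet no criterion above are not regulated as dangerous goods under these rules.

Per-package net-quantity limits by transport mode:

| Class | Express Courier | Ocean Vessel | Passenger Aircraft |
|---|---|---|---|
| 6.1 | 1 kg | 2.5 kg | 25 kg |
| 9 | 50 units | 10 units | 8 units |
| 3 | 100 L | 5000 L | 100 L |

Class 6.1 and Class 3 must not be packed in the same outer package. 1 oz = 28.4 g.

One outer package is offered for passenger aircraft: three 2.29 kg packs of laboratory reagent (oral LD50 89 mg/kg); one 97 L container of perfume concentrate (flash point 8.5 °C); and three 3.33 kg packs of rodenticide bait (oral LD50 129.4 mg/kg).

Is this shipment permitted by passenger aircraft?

No

The laboratory reagent has oral LD50 89 mg/kg, which is ≤ 200 mg/kg, so it is Class 6.1 (Toxic).
With flash point 8.5 °C (< 23 °C), the perfume concentrate falls in Class 3.
The rodenticide bait has oral LD50 129.4 mg/kg, which is ≤ 200 mg/kg, so it is Class 6.1 (Toxic).
Total Class 6.1: (three 2.29 kg packs = 6.87 kg) + (three 3.33 kg packs = 9.99 kg) = 16.86 kg.
16.86 kg is within the passenger aircraft limit of 25 kg for Class 6.1.
Class 3 quantity: 97 L.
97 L is within the passenger aircraft limit of 100 L for Class 3.
Class 6.1 and Class 3 may not share an outer package.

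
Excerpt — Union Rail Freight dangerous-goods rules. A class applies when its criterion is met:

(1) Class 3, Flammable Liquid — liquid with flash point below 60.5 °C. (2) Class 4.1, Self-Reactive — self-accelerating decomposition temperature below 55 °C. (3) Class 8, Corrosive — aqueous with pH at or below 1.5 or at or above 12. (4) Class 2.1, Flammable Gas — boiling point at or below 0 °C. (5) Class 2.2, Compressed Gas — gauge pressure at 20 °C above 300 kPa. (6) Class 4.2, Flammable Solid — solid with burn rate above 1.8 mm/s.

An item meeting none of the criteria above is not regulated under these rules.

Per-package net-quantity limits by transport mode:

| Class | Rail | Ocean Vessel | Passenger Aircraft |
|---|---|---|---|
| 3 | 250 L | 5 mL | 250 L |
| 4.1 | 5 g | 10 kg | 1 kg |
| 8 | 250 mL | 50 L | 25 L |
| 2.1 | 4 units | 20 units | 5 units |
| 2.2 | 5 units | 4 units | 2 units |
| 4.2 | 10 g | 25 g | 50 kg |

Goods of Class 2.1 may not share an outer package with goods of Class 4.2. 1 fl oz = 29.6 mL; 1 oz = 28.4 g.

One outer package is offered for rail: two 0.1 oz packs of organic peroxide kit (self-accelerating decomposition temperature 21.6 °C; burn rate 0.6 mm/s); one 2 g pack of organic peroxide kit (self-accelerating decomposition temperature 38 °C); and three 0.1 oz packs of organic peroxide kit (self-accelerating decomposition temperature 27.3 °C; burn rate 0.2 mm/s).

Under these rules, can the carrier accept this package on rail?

No

With self-accelerating decomposition temperature 21.6 °C (< 55 °C), the organic peroxide kit falls in Class 4.1.
Organic peroxide kit: self-accelerating decomposition temperature 38 °C < 55 °C → Class 4.1 (Self-Reactive).
With self-accelerating decomposition temperature 27.3 °C (< 55 °C), the organic peroxide kit falls in Class 4.1.
Total Class 4.1: (two 0.1 oz packs = 5.68 g) + 2 g + (three 0.1 oz packs = 8.52 g) = 16.2 g.
16.2 g > 5 g (rail limit, Class 4.1) — over the limit.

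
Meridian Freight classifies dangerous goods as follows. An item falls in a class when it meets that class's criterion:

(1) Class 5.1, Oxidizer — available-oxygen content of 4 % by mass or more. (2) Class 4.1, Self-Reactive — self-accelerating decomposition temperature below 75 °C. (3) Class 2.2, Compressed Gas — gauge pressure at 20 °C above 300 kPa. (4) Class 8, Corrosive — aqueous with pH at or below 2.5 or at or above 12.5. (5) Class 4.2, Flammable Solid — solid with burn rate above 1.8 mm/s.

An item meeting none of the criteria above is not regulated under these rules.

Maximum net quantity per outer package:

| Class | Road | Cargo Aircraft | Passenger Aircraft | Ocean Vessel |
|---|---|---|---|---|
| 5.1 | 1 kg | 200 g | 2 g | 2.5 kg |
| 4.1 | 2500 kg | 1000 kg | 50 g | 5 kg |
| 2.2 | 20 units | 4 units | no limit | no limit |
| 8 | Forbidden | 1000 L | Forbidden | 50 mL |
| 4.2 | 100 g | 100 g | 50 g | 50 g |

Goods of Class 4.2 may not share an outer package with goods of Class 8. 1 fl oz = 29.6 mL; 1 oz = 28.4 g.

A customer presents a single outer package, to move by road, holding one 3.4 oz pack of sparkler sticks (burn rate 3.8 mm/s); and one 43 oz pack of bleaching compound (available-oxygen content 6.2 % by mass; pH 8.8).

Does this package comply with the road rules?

No

Sparkler sticks: burn rate 3.8 mm/s > 1.8 mm/s → Class 4.2 (Flammable Solid).
The bleaching compound has available-oxygen content 6.2 % by mass, which is ≥ 4 % by mass, so it is Class 5.1 (Oxidizer).
Class 5.1 quantity: one 43 oz pack = 1221.2 g.
That exceeds the Class 5.1 road limit of 1 kg.
Class 4.2 quantity: one 3.4 oz pack = 96.56 g.
96.56 g is within the road limit of 100 g for Class 4.2.
The segregation rule (Class 4.2 with Class 8) does not apply to Class 5.1 with Class 4.2.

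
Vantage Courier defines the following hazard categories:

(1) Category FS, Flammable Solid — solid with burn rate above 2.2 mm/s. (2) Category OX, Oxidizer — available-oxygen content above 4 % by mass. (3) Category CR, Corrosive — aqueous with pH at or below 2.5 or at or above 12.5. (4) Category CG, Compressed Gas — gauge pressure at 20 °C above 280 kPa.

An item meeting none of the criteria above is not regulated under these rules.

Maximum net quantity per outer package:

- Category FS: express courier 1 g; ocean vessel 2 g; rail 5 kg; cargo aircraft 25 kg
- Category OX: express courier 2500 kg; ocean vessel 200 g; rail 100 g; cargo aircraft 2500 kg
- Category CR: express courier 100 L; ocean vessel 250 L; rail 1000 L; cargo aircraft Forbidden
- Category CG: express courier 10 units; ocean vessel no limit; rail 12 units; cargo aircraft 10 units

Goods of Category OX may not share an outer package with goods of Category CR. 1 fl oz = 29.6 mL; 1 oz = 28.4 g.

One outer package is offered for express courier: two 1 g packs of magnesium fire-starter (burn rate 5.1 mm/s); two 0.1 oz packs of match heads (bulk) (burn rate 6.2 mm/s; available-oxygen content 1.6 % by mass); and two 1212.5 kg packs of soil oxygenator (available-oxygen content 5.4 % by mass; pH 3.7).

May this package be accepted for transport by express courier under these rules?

No

The magnesium fire-starter has burn rate 5.1 mm/s, which is > 2.2 mm/s, so it is Category FS (Flammable Solid).
With burn rate 6.2 mm/s (> 2.2 mm/s), the match heads (bulk) fall in Category FS.
Available-oxygen content 5.4 % by mass meets the Category OX criterion (Oxidizer), so the soil oxygenator is Category OX.
Category FS net quantity: (two 1 g packs = 2 g) + (two 0.1 oz packs = 5.68 g) = 7.68 g.
7.68 g > 1 g (express courier limit, Category FS) — over the limit.
Category OX quantity: two 1212.5 kg packs = 2425 kg.
2425 kg is within the express courier limit of 2500 kg for Category OX.
The segregation rule (Category OX with Category CR) does not apply to Category FS with Category OX.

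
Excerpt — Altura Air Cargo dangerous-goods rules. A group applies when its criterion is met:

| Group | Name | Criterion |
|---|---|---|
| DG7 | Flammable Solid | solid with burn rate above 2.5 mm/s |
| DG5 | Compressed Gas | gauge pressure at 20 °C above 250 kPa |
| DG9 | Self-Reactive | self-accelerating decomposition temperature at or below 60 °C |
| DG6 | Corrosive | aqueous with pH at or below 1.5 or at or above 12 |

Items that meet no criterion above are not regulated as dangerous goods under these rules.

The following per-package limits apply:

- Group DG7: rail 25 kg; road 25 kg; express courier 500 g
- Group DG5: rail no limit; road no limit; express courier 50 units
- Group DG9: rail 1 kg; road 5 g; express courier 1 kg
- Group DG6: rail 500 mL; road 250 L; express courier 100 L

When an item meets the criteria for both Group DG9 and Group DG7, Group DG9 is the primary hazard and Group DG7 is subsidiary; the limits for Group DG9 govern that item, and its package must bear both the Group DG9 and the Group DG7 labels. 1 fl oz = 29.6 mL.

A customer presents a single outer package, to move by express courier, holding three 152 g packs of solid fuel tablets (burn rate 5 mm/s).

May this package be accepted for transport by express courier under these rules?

Solid fuel tablets: burn rate 5 mm/s > 2.5 mm/s → Group DG7 (Flammable Solid).
Group DG7 quantity: three 152 g packs = 456 g.
456 g is within the express courier limit of 500 g for Group DG7.

Yes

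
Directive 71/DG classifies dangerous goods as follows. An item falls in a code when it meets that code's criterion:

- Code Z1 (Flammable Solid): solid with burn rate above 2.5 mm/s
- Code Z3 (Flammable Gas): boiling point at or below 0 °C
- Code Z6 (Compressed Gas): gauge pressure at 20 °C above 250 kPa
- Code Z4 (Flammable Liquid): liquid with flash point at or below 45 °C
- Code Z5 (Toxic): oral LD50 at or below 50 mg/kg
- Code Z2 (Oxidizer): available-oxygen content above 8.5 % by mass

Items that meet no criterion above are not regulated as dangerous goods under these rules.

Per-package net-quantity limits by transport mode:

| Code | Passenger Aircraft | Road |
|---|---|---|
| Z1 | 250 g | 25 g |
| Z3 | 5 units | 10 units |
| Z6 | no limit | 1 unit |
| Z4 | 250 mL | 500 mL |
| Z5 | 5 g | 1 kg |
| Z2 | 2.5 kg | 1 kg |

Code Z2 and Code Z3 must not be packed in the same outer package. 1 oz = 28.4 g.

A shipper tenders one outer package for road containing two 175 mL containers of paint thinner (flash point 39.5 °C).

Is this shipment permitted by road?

Yes

The paint thinner has flash point 39.5 °C, which is ≤ 45 °C, so it is Code Z4 (Flammable Liquid).
Code Z4 quantity: two 175 mL containers = 350 mL.
350 mL ≤ 500 mL (road limit, Code Z4) — within limit.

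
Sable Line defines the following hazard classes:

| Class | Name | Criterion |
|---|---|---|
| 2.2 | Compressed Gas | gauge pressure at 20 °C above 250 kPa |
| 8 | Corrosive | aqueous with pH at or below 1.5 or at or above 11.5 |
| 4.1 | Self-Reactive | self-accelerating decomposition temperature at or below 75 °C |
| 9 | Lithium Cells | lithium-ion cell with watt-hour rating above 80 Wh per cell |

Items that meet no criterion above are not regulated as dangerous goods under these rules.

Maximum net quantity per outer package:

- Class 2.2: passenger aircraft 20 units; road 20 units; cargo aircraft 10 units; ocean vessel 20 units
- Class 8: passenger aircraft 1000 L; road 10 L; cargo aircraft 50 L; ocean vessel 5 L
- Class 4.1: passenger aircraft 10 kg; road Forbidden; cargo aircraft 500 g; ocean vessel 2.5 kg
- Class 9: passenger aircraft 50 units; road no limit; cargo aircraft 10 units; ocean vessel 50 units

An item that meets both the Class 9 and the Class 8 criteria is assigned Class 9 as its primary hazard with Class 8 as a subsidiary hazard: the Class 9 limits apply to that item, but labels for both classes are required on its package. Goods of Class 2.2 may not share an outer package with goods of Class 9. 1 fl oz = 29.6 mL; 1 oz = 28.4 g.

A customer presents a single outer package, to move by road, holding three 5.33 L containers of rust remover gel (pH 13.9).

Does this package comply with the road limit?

With pH 13.9 (≥ 11.5), the rust remover gel falls in Class 8.
Class 8 quantity: three 5.33 L containers = 15.99 L.
15.99 L exceeds the road limit of 10 L for Class 8.

No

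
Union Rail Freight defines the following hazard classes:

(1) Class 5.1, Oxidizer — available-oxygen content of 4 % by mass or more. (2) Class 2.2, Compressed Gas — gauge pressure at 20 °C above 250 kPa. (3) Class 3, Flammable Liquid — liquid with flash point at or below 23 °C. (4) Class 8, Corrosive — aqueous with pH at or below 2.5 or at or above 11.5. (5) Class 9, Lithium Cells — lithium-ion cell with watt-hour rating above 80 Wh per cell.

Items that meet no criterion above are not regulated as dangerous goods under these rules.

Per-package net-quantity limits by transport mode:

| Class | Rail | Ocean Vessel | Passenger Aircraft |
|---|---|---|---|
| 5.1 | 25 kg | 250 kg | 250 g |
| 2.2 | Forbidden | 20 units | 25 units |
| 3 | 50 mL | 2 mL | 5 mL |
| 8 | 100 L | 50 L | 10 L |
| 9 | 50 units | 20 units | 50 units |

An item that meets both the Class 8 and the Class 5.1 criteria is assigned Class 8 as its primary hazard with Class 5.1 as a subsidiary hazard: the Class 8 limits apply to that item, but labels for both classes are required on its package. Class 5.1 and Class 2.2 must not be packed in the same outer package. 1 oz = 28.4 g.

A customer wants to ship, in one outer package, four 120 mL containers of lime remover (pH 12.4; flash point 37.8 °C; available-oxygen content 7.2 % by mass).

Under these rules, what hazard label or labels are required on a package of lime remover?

Class 5.1 and 8

Lime remover: pH 12.4 ≥ 11.5 → Class 8 (Corrosive).
Lime remover: available-oxygen content 7.2 % by mass ≥ 4 % by mass → Class 5.1 (Oxidizer).
By the precedence rule Class 8 is primary and Class 5.1 is subsidiary, and that rule requires both labels on the package.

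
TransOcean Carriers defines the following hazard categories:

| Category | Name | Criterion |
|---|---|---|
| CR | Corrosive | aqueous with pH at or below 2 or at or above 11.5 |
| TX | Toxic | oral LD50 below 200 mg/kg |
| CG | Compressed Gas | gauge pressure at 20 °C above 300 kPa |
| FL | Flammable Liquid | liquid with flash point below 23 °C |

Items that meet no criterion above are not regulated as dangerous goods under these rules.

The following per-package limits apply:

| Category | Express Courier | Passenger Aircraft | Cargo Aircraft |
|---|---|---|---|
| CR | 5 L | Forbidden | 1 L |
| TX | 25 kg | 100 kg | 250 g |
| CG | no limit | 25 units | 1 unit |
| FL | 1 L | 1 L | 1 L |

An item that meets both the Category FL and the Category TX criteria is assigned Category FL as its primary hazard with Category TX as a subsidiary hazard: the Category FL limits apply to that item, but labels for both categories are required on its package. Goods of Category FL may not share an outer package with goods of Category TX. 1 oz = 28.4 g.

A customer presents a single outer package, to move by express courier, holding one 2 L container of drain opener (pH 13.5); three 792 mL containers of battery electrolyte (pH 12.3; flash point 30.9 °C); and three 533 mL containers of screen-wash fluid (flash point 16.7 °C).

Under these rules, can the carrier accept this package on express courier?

No

pH 13.5 meets the Category CR criterion (Corrosive), so the drain opener is Category CR.
The battery electrolyte has pH 12.3, which is ≥ 11.5, so it is Category CR (Corrosive).
With flash point 16.7 °C (< 23 °C), the screen-wash fluid falls in Category FL.
Category CR net quantity: 2 L + (three 792 mL containers = 2.376 L) = 4.376 L.
4.376 L is within the express courier limit of 5 L for Category CR.
Category FL quantity: three 533 mL containers = 1.599 L.
1.599 L exceeds the express courier limit of 1 L for Category FL.
The segregation rule (Category FL with Category TX) does not apply to Category CR with Category FL.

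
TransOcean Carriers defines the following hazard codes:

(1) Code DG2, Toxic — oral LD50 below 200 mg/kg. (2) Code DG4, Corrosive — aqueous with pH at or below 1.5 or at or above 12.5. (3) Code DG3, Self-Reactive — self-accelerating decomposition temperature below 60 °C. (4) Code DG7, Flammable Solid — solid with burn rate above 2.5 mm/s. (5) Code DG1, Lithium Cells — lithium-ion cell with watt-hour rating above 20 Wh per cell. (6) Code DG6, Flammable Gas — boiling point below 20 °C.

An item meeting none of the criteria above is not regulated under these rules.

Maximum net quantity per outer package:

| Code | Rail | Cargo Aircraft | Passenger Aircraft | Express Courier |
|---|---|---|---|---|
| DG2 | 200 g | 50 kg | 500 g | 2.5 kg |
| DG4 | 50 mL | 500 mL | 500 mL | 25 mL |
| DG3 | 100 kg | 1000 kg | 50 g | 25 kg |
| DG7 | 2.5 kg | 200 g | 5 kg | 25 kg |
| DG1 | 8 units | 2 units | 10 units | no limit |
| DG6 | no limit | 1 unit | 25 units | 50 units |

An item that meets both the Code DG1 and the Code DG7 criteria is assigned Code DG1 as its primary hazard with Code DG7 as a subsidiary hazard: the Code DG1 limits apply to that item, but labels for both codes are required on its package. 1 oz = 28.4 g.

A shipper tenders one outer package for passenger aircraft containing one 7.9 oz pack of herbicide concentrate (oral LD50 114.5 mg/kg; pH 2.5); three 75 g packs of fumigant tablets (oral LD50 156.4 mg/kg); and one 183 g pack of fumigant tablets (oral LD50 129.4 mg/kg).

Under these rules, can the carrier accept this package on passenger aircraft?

No

With oral LD50 114.5 mg/kg (< 200 mg/kg), the herbicide concentrate falls in Code DG2.
Fumigant tablets: oral LD50 156.4 mg/kg < 200 mg/kg → Code DG2 (Toxic).
Oral LD50 129.4 mg/kg meets the Code DG2 criterion (Toxic), so the fumigant tablets are Code DG2.
Code DG2 net quantity: (one 7.9 oz pack = 224.36 g) + (three 75 g packs = 225 g) + 183 g = 632.36 g.
632.36 g exceeds the passenger aircraft limit of 500 g for Code DG2.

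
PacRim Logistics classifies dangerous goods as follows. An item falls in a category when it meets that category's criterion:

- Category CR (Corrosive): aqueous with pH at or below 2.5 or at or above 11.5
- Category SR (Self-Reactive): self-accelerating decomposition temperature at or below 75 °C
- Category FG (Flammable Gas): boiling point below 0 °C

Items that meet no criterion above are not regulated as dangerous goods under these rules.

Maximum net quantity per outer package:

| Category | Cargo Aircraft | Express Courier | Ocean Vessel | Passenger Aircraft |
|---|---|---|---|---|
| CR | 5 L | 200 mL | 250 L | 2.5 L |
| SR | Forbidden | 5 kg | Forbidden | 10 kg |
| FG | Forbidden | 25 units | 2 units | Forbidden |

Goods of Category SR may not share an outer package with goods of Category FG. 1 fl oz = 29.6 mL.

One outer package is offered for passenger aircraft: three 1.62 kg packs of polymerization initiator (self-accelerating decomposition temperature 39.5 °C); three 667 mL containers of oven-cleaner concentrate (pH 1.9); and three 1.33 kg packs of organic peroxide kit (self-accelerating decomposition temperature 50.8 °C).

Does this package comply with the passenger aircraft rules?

Yes

Self-accelerating decomposition temperature 39.5 °C meets the Category SR criterion (Self-Reactive), so the polymerization initiator is Category SR.
With pH 1.9 (≤ 2.5), the oven-cleaner concentrate falls in Category CR.
Self-accelerating decomposition temperature 50.8 °C meets the Category SR criterion (Self-Reactive), so the organic peroxide kit is Category SR.
Total Category SR: (three 1.62 kg packs = 4.86 kg) + (three 1.33 kg packs = 3.99 kg) = 8.85 kg.
That is within the Category SR passenger aircraft limit of 10 kg.
Category CR quantity: three 667 mL containers = 2.001 L.
2.001 L is within the passenger aircraft limit of 2.5 L for Category CR.
The segregation rule (Category SR with Category FG) does not apply to Category SR with Category CR.
Every hazard category is within its passenger aircraft limit and no segregation rule is violated.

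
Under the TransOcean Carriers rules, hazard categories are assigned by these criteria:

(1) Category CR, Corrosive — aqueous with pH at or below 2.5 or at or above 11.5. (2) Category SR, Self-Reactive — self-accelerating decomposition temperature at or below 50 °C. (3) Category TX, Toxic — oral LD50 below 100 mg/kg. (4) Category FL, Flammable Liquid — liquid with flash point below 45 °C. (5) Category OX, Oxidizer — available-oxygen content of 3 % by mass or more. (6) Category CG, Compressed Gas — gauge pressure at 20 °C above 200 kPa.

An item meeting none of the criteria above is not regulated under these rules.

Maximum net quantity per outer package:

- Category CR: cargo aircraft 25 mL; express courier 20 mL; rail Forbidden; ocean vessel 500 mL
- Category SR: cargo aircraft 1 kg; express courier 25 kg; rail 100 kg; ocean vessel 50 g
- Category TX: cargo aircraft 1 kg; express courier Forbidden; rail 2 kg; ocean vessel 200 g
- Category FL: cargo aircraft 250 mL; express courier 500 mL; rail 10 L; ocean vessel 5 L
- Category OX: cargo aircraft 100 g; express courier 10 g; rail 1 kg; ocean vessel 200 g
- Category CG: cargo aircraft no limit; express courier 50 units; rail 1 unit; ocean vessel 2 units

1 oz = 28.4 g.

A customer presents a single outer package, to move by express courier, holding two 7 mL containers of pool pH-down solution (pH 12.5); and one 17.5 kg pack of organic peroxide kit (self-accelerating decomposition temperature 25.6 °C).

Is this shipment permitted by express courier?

Pool pH-down solution: pH 12.5 ≥ 11.5 → Category CR (Corrosive).
Self-accelerating decomposition temperature 25.6 °C meets the Category SR criterion (Self-Reactive), so the organic peroxide kit is Category SR.
Category CR quantity: two 7 mL containers = 14 mL.
14 mL is within the express courier limit of 20 mL for Category CR.
Category SR quantity: 17.5 kg.
That is within the Category SR express courier limit of 25 kg.
Every hazard category is within its express courier limit and no segregation rule is violated.

Yes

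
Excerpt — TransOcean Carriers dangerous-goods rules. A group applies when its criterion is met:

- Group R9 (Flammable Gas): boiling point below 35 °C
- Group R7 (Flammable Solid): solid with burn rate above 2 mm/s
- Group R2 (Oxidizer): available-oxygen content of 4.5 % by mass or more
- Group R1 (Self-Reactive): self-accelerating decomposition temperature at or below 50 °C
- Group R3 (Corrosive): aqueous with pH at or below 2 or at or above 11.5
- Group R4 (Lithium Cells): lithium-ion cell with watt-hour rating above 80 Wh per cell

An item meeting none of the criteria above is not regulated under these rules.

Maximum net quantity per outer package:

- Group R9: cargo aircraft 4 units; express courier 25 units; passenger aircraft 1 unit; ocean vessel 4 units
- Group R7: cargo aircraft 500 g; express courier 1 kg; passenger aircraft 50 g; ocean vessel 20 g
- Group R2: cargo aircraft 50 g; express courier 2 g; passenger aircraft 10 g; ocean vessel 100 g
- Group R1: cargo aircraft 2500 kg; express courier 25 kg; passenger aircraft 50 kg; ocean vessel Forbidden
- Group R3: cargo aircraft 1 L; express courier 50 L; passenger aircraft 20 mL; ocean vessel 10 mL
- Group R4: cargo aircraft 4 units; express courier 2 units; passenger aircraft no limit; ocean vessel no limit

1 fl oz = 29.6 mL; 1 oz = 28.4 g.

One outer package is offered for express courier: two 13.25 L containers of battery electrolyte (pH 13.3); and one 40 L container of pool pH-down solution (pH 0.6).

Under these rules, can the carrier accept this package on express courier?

Battery electrolyte: pH 13.3 ≥ 11.5 → Group R3 (Corrosive).
With pH 0.6 (≤ 2), the pool pH-down solution falls in Group R3.
Group R3 net quantity: (two 13.25 L containers = 26.5 L) + 40 L = 66.5 L.
That exceeds the Group R3 express courier limit of 50 L.

No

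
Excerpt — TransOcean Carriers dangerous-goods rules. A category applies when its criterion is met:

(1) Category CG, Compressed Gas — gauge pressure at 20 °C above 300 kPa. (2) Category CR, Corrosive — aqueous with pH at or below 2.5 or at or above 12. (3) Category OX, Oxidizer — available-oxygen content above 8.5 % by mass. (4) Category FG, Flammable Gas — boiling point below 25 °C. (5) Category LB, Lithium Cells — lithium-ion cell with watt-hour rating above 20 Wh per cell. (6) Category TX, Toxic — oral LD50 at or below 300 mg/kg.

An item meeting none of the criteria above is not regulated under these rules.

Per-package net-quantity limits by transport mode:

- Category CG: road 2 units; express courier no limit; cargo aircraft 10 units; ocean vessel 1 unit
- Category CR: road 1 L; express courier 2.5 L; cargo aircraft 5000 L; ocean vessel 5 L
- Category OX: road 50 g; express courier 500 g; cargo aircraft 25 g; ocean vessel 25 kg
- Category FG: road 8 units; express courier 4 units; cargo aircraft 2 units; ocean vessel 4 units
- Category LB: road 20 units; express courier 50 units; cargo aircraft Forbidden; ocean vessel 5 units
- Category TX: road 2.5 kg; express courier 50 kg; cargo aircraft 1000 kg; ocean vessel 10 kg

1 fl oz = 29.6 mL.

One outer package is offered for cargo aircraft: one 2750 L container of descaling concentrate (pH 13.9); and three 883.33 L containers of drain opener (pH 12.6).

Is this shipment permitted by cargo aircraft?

pH 13.9 meets the Category CR criterion (Corrosive), so the descaling concentrate is Category CR.
With pH 12.6 (≥ 12), the drain opener falls in Category CR.
Category CR net quantity: 2750 L + (three 883.33 L containers = 2649.99 L) = 5399.99 L.
5399.99 L > 5000 L (cargo aircraft limit, Category CR) — over the limit.

No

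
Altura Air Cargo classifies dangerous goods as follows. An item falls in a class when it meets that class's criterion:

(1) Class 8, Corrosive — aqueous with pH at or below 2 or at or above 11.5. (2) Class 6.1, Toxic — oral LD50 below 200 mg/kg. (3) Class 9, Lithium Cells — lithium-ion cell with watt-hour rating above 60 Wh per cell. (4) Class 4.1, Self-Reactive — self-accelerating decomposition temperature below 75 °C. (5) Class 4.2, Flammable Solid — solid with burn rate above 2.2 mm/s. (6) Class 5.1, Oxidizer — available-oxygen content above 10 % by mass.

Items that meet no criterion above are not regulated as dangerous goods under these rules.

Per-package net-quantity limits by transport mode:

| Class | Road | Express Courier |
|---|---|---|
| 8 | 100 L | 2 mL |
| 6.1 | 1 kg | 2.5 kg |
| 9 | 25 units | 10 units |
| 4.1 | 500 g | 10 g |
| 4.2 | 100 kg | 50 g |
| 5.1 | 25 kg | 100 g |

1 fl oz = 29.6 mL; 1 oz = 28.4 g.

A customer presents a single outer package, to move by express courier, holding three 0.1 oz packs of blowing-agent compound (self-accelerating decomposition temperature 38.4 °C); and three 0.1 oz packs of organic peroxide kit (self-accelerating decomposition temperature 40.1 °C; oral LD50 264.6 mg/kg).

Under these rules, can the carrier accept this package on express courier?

Blowing-agent compound: self-accelerating decomposition temperature 38.4 °C < 75 °C → Class 4.1 (Self-Reactive).
With self-accelerating decomposition temperature 40.1 °C (< 75 °C), the organic peroxide kit falls in Class 4.1.
Total Class 4.1: (three 0.1 oz packs = 8.52 g) + (three 0.1 oz packs = 8.52 g) = 17.04 g.
17.04 g exceeds the express courier limit of 10 g for Class 4.1.

No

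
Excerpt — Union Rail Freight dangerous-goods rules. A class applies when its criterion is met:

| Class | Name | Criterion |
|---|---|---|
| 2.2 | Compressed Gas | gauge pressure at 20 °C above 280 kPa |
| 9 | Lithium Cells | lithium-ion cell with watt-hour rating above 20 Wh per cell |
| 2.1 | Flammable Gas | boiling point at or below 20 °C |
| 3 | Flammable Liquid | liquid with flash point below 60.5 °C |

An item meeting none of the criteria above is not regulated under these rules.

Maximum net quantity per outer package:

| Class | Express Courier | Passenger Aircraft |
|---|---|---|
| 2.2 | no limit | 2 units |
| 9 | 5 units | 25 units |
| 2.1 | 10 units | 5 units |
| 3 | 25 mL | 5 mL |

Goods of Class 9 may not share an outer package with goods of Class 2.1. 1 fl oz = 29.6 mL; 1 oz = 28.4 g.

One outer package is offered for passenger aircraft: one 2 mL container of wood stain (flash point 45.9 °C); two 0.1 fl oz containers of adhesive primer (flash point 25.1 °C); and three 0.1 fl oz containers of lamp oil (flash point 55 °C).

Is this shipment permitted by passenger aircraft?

Flash point 45.9 °C meets the Class 3 criterion (Flammable Liquid), so the wood stain is Class 3.
The adhesive primer has flash point 25.1 °C, which is < 60.5 °C, so it is Class 3 (Flammable Liquid).
With flash point 55 °C (< 60.5 °C), the lamp oil falls in Class 3.
Total Class 3: 2 mL + (two 0.1 fl oz containers = 5.92 mL) + (three 0.1 fl oz containers = 8.88 mL) = 16.8 mL.
16.8 mL exceeds the passenger aircraft limit of 5 mL for Class 3.

No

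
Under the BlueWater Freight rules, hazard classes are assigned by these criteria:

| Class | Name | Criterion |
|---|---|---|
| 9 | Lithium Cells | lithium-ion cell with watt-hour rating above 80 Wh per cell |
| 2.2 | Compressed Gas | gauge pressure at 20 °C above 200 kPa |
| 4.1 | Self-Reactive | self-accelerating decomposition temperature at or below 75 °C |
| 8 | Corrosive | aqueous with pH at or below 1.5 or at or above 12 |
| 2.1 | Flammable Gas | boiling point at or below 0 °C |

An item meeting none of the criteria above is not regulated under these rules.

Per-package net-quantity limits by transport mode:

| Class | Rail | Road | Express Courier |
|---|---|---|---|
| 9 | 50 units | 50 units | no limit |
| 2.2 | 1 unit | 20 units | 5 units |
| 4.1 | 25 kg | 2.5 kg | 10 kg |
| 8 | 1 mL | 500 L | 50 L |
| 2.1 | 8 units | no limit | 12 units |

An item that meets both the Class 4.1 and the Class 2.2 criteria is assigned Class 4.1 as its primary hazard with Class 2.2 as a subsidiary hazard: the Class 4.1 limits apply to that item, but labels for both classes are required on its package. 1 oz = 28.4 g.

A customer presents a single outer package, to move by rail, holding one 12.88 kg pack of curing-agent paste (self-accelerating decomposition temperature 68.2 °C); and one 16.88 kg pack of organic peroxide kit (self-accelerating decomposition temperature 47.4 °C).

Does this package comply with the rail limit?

The curing-agent paste has self-accelerating decomposition temperature 68.2 °C, which is ≤ 75 °C, so it is Class 4.1 (Self-Reactive).
With self-accelerating decomposition temperature 47.4 °C (≤ 75 °C), the organic peroxide kit falls in Class 4.1.
Class 4.1 net quantity: 12.88 kg + 16.88 kg = 29.76 kg.
29.76 kg exceeds the rail limit of 25 kg for Class 4.1.

No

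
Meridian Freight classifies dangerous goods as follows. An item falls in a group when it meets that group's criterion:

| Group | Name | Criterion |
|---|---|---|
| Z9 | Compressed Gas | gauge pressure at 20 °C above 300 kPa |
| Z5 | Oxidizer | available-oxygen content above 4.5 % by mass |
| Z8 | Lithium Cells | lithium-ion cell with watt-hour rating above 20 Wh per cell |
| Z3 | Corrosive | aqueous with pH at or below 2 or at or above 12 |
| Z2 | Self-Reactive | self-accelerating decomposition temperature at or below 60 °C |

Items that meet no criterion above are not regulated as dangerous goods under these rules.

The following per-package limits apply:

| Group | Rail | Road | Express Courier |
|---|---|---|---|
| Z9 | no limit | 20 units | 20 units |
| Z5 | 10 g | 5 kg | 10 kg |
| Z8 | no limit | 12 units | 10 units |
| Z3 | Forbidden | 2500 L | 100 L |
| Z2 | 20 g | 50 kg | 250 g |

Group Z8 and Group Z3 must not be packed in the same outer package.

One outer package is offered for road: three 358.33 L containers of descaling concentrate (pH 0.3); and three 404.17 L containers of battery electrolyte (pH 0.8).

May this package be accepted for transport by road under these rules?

pH 0.3 meets the Group Z3 criterion (Corrosive), so the descaling concentrate is Group Z3.
pH 0.8 meets the Group Z3 criterion (Corrosive), so the battery electrolyte is Group Z3.
Total Group Z3: (three 358.33 L containers = 1074.99 L) + (three 404.17 L containers = 1212.51 L) = 2287.5 L.
That is within the Group Z3 road limit of 2500 L.

Yes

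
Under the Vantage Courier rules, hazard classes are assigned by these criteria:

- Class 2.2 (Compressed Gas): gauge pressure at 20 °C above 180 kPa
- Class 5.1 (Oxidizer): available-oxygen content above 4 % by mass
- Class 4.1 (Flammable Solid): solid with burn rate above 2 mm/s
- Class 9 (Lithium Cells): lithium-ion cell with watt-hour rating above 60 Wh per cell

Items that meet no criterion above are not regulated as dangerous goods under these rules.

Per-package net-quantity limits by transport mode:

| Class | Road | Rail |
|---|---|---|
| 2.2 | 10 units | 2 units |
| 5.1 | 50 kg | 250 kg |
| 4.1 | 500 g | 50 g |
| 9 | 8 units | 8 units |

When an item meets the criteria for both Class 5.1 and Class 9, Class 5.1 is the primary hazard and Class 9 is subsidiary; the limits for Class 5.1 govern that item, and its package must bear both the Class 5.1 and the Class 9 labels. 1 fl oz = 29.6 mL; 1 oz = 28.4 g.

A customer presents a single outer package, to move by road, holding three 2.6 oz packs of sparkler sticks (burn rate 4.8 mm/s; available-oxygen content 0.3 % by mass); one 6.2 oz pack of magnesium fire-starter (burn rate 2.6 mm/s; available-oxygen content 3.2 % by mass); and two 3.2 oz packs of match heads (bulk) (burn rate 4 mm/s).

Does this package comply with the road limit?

No

With burn rate 4.8 mm/s (> 2 mm/s), the sparkler sticks fall in Class 4.1.
The magnesium fire-starter has burn rate 2.6 mm/s, which is > 2 mm/s, so it is Class 4.1 (Flammable Solid).
Burn rate 4 mm/s meets the Class 4.1 criterion (Flammable Solid), so the match heads (bulk) are Class 4.1.
Class 4.1 net quantity: (three 2.6 oz packs = 221.52 g) + (one 6.2 oz pack = 176.08 g) + (two 3.2 oz packs = 181.76 g) = 579.36 g.
579.36 g exceeds the road limit of 500 g for Class 4.1.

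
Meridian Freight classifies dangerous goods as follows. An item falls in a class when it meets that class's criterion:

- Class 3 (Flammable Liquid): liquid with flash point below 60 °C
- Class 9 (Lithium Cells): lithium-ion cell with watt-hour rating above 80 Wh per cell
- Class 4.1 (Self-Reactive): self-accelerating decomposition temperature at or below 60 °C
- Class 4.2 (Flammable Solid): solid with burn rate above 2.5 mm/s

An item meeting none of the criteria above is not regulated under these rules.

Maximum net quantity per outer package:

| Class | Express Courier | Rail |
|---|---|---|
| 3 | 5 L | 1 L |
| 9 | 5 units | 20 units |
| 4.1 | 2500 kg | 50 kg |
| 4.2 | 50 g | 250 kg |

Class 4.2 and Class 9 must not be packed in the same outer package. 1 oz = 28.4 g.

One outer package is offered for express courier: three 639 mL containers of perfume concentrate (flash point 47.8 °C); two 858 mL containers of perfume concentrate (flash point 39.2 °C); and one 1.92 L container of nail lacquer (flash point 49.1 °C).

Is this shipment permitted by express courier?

The perfume concentrate has flash point 47.8 °C, which is < 60 °C, so it is Class 3 (Flammable Liquid).
Perfume concentrate: flash point 39.2 °C < 60 °C → Class 3 (Flammable Liquid).
Nail lacquer: flash point 49.1 °C < 60 °C → Class 3 (Flammable Liquid).
Total Class 3: (three 639 mL containers = 1.917 L) + (two 858 mL containers = 1.716 L) + 1.92 L = 5.553 L.
5.553 L exceeds the express courier limit of 5 L for Class 3.

No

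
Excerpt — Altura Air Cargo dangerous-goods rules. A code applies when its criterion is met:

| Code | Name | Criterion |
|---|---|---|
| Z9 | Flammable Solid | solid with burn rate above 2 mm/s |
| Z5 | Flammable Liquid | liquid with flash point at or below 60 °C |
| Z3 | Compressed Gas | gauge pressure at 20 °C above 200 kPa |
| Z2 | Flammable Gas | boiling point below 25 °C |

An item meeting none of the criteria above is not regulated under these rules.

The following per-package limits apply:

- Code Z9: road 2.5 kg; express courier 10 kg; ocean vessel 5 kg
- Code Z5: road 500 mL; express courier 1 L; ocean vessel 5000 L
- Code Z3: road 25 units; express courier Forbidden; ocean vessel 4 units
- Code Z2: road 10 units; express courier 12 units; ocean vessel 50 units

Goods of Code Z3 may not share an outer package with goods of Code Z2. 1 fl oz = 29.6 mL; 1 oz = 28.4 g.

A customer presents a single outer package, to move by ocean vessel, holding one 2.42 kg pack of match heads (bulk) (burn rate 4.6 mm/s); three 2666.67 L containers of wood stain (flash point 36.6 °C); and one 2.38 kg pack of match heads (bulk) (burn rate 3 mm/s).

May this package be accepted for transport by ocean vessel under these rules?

With burn rate 4.6 mm/s (> 2 mm/s), the match heads (bulk) fall in Code Z9.
The wood stain has flash point 36.6 °C, which is ≤ 60 °C, so it is Code Z5 (Flammable Liquid).
Burn rate 3 mm/s meets the Code Z9 criterion (Flammable Solid), so the match heads (bulk) are Code Z9.
Code Z5 quantity: three 2666.67 L containers = 8000.01 L.
8000.01 L > 5000 L (ocean vessel limit, Code Z5) — over the limit.
Total Code Z9: 2.42 kg + 2.38 kg = 4.8 kg.
4.8 kg is within the ocean vessel limit of 5 kg for Code Z9.
The segregation rule (Code Z3 with Code Z2) does not apply to Code Z5 with Code Z9.

No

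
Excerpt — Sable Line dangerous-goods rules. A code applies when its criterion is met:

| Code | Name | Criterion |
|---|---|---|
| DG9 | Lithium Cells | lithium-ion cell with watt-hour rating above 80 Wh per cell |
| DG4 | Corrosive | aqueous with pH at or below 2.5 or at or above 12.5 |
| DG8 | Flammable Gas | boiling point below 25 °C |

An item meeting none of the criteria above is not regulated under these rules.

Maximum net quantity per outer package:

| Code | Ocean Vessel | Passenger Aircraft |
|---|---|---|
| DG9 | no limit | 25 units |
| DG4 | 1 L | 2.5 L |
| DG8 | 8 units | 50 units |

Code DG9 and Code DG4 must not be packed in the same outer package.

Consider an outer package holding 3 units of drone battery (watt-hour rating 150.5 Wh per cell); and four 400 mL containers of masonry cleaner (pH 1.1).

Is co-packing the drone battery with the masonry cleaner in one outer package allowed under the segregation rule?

Watt-hour rating 150.5 Wh per cell meets the Code DG9 criterion (Lithium Cells), so the drone battery is Code DG9.
With pH 1.1 (≤ 2.5), the masonry cleaner falls in Code DG4.
Code DG9 and Code DG4 may not share an outer package.

No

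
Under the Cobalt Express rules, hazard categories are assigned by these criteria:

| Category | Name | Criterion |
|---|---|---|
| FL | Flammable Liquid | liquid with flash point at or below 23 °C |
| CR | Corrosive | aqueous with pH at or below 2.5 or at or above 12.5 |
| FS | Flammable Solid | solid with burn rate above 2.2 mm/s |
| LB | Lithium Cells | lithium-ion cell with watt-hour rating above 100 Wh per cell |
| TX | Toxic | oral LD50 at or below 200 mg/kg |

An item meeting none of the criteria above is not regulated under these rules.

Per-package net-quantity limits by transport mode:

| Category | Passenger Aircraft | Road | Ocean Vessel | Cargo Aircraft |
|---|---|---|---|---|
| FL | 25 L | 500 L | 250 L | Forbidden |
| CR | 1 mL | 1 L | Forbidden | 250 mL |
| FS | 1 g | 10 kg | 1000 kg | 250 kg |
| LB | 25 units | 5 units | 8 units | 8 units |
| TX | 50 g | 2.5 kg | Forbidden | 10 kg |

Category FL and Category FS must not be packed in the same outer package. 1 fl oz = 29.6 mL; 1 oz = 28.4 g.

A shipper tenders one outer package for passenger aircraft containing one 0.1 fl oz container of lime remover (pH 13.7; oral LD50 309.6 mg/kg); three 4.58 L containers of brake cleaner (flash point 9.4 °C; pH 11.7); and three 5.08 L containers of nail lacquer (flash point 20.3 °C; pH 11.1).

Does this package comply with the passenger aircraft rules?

The lime remover has pH 13.7, which is ≥ 12.5, so it is Category CR (Corrosive).
Flash point 9.4 °C meets the Category FL criterion (Flammable Liquid), so the brake cleaner is Category FL.
Nail lacquer: flash point 20.3 °C ≤ 23 °C → Category FL (Flammable Liquid).
Total Category FL: (three 4.58 L containers = 13.74 L) + (three 5.08 L containers = 15.24 L) = 28.98 L.
28.98 L > 25 L (passenger aircraft limit, Category FL) — over the limit.
Category CR quantity: one 0.1 fl oz container = 2.96 mL.
2.96 mL exceeds the passenger aircraft limit of 1 mL for Category CR.
The segregation rule (Category FL with Category FS) does not apply to Category FL with Category CR.

No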